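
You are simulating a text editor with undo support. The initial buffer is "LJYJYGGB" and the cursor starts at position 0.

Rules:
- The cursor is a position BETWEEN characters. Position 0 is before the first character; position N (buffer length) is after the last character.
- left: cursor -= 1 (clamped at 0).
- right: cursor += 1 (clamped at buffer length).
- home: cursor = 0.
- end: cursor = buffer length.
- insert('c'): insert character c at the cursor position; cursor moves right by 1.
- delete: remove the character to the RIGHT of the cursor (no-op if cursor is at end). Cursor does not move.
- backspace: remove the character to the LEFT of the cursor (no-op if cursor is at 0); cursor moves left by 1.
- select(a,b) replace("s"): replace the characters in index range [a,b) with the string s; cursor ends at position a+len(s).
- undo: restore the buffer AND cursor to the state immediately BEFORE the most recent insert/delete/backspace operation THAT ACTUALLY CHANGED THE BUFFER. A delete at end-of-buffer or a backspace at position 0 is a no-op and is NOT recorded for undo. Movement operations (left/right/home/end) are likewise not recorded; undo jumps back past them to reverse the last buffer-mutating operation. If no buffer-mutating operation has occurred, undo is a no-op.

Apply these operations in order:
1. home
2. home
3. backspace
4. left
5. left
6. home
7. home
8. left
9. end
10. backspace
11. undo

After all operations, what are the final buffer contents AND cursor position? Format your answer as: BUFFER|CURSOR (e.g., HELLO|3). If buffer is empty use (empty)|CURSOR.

Answer: LJYJYGGB|8

Derivation:
After op 1 (home): buf='LJYJYGGB' cursor=0
After op 2 (home): buf='LJYJYGGB' cursor=0
After op 3 (backspace): buf='LJYJYGGB' cursor=0
After op 4 (left): buf='LJYJYGGB' cursor=0
After op 5 (left): buf='LJYJYGGB' cursor=0
After op 6 (home): buf='LJYJYGGB' cursor=0
After op 7 (home): buf='LJYJYGGB' cursor=0
After op 8 (left): buf='LJYJYGGB' cursor=0
After op 9 (end): buf='LJYJYGGB' cursor=8
After op 10 (backspace): buf='LJYJYGG' cursor=7
After op 11 (undo): buf='LJYJYGGB' cursor=8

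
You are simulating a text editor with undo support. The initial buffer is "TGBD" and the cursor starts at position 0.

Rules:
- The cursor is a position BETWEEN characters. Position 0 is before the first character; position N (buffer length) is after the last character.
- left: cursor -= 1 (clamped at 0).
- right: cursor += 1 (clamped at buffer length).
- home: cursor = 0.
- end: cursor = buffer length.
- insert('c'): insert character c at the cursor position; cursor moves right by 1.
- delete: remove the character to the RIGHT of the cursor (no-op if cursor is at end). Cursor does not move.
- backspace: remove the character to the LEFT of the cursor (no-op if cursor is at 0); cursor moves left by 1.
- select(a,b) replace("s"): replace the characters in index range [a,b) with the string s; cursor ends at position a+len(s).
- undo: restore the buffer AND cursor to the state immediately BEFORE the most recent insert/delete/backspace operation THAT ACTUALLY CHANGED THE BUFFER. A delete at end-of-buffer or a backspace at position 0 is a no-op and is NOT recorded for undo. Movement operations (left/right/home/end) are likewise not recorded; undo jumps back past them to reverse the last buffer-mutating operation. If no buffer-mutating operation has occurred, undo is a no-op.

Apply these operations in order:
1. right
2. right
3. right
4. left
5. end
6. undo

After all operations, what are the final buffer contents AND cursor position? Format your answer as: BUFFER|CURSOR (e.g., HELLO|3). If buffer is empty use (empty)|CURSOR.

Answer: TGBD|4

Derivation:
After op 1 (right): buf='TGBD' cursor=1
After op 2 (right): buf='TGBD' cursor=2
After op 3 (right): buf='TGBD' cursor=3
After op 4 (left): buf='TGBD' cursor=2
After op 5 (end): buf='TGBD' cursor=4
After op 6 (undo): buf='TGBD' cursor=4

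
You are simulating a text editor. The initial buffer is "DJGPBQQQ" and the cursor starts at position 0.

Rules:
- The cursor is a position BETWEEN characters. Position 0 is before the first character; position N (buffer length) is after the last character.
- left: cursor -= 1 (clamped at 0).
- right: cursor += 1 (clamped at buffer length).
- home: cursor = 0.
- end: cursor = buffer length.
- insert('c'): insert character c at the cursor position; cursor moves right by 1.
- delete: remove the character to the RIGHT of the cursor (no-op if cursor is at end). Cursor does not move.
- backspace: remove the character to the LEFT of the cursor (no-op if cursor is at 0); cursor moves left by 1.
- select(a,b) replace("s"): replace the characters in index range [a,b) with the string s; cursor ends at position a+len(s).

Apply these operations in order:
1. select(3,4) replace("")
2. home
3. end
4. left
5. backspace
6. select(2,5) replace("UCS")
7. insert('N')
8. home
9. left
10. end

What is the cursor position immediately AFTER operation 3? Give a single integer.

Answer: 7

Derivation:
After op 1 (select(3,4) replace("")): buf='DJGBQQQ' cursor=3
After op 2 (home): buf='DJGBQQQ' cursor=0
After op 3 (end): buf='DJGBQQQ' cursor=7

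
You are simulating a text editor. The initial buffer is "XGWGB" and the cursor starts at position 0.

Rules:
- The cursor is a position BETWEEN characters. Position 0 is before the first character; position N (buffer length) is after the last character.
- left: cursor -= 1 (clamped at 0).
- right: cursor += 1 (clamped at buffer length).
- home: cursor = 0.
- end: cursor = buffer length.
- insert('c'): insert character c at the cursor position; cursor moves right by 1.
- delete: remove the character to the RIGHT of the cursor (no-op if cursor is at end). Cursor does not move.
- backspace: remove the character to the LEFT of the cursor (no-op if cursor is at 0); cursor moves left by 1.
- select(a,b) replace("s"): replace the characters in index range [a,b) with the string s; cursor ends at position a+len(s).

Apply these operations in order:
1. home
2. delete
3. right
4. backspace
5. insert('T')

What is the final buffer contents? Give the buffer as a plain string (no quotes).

Answer: TWGB

Derivation:
After op 1 (home): buf='XGWGB' cursor=0
After op 2 (delete): buf='GWGB' cursor=0
After op 3 (right): buf='GWGB' cursor=1
After op 4 (backspace): buf='WGB' cursor=0
After op 5 (insert('T')): buf='TWGB' cursor=1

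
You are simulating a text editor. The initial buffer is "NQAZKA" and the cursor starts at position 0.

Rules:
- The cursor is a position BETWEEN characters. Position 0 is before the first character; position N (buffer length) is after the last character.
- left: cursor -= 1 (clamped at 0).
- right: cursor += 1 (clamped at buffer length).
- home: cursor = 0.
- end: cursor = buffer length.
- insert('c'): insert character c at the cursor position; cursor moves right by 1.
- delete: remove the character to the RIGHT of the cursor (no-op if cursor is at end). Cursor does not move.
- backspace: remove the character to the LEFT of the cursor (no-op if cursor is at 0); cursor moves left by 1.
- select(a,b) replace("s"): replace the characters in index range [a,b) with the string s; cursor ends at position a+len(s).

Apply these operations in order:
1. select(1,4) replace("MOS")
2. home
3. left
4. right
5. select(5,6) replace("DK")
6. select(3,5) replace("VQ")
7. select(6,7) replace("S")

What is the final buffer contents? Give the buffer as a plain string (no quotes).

Answer: NMOVQDS

Derivation:
After op 1 (select(1,4) replace("MOS")): buf='NMOSKA' cursor=4
After op 2 (home): buf='NMOSKA' cursor=0
After op 3 (left): buf='NMOSKA' cursor=0
After op 4 (right): buf='NMOSKA' cursor=1
After op 5 (select(5,6) replace("DK")): buf='NMOSKDK' cursor=7
After op 6 (select(3,5) replace("VQ")): buf='NMOVQDK' cursor=5
After op 7 (select(6,7) replace("S")): buf='NMOVQDS' cursor=7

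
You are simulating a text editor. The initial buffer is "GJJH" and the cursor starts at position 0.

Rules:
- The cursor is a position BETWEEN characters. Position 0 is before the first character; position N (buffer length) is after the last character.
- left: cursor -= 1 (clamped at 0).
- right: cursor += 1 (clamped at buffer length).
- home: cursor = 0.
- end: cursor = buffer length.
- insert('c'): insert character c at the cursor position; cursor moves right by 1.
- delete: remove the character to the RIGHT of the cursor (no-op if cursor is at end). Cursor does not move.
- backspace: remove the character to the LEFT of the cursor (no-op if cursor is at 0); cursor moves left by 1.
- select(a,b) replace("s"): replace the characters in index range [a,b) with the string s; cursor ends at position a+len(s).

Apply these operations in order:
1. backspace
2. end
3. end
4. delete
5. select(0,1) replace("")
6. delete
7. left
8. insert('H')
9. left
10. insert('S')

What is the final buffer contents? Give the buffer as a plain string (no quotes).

Answer: SHJH

Derivation:
After op 1 (backspace): buf='GJJH' cursor=0
After op 2 (end): buf='GJJH' cursor=4
After op 3 (end): buf='GJJH' cursor=4
After op 4 (delete): buf='GJJH' cursor=4
After op 5 (select(0,1) replace("")): buf='JJH' cursor=0
After op 6 (delete): buf='JH' cursor=0
After op 7 (left): buf='JH' cursor=0
After op 8 (insert('H')): buf='HJH' cursor=1
After op 9 (left): buf='HJH' cursor=0
After op 10 (insert('S')): buf='SHJH' cursor=1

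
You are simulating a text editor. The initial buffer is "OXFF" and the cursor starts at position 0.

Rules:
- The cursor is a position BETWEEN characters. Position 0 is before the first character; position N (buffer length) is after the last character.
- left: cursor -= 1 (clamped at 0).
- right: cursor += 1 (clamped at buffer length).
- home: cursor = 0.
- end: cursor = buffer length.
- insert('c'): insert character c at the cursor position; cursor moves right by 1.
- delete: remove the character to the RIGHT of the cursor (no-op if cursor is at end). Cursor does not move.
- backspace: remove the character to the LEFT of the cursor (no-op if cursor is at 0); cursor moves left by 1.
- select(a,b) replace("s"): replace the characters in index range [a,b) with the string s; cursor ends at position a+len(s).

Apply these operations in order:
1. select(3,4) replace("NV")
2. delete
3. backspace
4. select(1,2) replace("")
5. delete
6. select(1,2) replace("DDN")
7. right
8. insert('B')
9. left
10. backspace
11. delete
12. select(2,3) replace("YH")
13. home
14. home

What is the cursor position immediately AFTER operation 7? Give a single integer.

Answer: 4

Derivation:
After op 1 (select(3,4) replace("NV")): buf='OXFNV' cursor=5
After op 2 (delete): buf='OXFNV' cursor=5
After op 3 (backspace): buf='OXFN' cursor=4
After op 4 (select(1,2) replace("")): buf='OFN' cursor=1
After op 5 (delete): buf='ON' cursor=1
After op 6 (select(1,2) replace("DDN")): buf='ODDN' cursor=4
After op 7 (right): buf='ODDN' cursor=4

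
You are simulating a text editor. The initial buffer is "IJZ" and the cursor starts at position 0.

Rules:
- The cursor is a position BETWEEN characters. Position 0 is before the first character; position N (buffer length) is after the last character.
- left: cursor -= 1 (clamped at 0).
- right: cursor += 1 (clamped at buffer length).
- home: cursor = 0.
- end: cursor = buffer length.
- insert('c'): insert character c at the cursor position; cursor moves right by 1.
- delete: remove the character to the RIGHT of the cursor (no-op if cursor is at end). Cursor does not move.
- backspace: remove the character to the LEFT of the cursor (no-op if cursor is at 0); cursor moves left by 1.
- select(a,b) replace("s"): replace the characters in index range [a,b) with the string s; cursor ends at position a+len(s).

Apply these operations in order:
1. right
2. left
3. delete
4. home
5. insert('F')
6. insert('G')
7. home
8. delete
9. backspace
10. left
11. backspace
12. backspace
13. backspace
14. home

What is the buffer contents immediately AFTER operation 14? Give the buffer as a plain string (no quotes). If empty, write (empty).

After op 1 (right): buf='IJZ' cursor=1
After op 2 (left): buf='IJZ' cursor=0
After op 3 (delete): buf='JZ' cursor=0
After op 4 (home): buf='JZ' cursor=0
After op 5 (insert('F')): buf='FJZ' cursor=1
After op 6 (insert('G')): buf='FGJZ' cursor=2
After op 7 (home): buf='FGJZ' cursor=0
After op 8 (delete): buf='GJZ' cursor=0
After op 9 (backspace): buf='GJZ' cursor=0
After op 10 (left): buf='GJZ' cursor=0
After op 11 (backspace): buf='GJZ' cursor=0
After op 12 (backspace): buf='GJZ' cursor=0
After op 13 (backspace): buf='GJZ' cursor=0
After op 14 (home): buf='GJZ' cursor=0

Answer: GJZ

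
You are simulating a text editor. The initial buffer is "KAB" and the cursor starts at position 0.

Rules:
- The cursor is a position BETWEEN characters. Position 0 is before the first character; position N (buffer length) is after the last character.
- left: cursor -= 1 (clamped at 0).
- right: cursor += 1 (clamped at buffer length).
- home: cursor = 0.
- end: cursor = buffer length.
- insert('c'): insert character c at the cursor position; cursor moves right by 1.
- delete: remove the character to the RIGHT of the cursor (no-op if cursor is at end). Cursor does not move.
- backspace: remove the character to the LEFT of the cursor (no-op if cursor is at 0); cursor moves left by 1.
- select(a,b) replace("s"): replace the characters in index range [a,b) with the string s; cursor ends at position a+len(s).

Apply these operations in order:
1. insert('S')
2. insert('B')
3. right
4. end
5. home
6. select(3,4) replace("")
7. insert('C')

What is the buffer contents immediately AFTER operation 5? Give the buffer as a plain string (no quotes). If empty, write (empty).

Answer: SBKAB

Derivation:
After op 1 (insert('S')): buf='SKAB' cursor=1
After op 2 (insert('B')): buf='SBKAB' cursor=2
After op 3 (right): buf='SBKAB' cursor=3
After op 4 (end): buf='SBKAB' cursor=5
After op 5 (home): buf='SBKAB' cursor=0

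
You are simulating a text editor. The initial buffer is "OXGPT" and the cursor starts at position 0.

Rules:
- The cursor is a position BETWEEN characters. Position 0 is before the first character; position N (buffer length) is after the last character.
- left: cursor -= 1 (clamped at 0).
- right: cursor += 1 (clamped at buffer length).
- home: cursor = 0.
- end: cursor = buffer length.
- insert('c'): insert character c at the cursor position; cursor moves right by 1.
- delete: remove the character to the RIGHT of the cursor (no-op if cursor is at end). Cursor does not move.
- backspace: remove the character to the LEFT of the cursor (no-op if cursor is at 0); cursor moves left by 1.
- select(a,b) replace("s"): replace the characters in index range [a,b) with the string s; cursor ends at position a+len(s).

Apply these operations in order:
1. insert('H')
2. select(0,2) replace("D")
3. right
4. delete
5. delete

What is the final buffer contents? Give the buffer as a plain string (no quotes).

After op 1 (insert('H')): buf='HOXGPT' cursor=1
After op 2 (select(0,2) replace("D")): buf='DXGPT' cursor=1
After op 3 (right): buf='DXGPT' cursor=2
After op 4 (delete): buf='DXPT' cursor=2
After op 5 (delete): buf='DXT' cursor=2

Answer: DXT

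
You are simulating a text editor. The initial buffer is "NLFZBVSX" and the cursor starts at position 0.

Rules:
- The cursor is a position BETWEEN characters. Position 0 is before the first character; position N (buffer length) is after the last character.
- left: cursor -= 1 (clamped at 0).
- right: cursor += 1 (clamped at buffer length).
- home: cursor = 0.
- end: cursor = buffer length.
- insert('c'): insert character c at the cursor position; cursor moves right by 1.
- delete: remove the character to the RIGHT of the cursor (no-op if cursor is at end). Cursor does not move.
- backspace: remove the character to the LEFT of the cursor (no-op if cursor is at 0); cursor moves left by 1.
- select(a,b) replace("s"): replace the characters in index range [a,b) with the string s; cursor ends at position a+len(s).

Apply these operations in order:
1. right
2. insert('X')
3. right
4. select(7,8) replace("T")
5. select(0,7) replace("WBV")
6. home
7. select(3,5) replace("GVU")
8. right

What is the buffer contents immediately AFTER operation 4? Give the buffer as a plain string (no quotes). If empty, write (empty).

After op 1 (right): buf='NLFZBVSX' cursor=1
After op 2 (insert('X')): buf='NXLFZBVSX' cursor=2
After op 3 (right): buf='NXLFZBVSX' cursor=3
After op 4 (select(7,8) replace("T")): buf='NXLFZBVTX' cursor=8

Answer: NXLFZBVTX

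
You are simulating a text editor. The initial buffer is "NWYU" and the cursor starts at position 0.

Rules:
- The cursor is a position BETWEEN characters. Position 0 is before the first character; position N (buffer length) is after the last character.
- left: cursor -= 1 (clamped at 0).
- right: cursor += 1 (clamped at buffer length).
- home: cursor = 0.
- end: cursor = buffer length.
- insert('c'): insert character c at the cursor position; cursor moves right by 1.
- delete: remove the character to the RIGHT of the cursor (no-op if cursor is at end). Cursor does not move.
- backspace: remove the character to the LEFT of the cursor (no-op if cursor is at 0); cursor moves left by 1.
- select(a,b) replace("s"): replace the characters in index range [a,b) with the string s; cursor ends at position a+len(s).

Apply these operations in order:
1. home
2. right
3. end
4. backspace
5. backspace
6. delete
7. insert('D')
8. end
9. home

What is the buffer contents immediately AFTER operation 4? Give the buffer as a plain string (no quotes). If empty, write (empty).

After op 1 (home): buf='NWYU' cursor=0
After op 2 (right): buf='NWYU' cursor=1
After op 3 (end): buf='NWYU' cursor=4
After op 4 (backspace): buf='NWY' cursor=3

Answer: NWY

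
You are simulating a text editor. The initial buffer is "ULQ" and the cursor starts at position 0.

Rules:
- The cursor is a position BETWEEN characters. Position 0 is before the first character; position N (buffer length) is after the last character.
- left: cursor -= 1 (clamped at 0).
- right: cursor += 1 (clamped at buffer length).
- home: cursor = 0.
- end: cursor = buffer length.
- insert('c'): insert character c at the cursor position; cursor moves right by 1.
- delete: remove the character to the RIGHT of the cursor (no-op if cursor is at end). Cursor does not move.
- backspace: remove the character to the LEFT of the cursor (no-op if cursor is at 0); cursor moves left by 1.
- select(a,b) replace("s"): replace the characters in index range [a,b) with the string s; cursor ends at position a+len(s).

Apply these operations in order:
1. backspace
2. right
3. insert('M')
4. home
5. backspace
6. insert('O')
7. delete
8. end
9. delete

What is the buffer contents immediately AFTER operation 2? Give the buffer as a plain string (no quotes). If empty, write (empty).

Answer: ULQ

Derivation:
After op 1 (backspace): buf='ULQ' cursor=0
After op 2 (right): buf='ULQ' cursor=1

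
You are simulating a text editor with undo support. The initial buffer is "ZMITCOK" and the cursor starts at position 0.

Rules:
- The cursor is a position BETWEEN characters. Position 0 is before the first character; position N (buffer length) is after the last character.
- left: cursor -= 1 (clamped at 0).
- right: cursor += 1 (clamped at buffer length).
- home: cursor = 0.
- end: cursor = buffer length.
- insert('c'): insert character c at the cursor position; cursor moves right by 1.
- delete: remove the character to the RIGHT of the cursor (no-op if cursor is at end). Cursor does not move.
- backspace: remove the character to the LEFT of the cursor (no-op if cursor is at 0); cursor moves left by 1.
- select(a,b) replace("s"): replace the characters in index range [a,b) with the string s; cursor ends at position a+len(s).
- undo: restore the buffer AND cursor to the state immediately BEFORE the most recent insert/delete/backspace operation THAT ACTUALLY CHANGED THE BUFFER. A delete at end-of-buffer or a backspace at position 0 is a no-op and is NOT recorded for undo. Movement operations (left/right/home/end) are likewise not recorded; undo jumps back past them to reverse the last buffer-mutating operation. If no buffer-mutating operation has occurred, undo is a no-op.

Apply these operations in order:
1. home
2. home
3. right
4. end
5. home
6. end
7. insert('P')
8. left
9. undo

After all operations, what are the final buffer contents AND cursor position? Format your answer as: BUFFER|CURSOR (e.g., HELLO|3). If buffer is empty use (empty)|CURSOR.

After op 1 (home): buf='ZMITCOK' cursor=0
After op 2 (home): buf='ZMITCOK' cursor=0
After op 3 (right): buf='ZMITCOK' cursor=1
After op 4 (end): buf='ZMITCOK' cursor=7
After op 5 (home): buf='ZMITCOK' cursor=0
After op 6 (end): buf='ZMITCOK' cursor=7
After op 7 (insert('P')): buf='ZMITCOKP' cursor=8
After op 8 (left): buf='ZMITCOKP' cursor=7
After op 9 (undo): buf='ZMITCOK' cursor=7

Answer: ZMITCOK|7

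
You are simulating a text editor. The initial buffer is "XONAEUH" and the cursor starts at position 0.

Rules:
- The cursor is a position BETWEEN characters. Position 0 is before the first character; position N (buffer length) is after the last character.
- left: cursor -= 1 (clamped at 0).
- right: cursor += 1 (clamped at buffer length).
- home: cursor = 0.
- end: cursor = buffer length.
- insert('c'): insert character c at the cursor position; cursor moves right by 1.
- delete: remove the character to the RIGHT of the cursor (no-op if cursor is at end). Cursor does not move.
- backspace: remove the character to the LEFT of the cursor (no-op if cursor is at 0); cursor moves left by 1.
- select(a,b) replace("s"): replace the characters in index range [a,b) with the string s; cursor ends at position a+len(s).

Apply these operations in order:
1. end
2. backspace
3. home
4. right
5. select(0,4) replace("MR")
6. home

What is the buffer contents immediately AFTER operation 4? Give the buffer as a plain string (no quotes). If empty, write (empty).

Answer: XONAEU

Derivation:
After op 1 (end): buf='XONAEUH' cursor=7
After op 2 (backspace): buf='XONAEU' cursor=6
After op 3 (home): buf='XONAEU' cursor=0
After op 4 (right): buf='XONAEU' cursor=1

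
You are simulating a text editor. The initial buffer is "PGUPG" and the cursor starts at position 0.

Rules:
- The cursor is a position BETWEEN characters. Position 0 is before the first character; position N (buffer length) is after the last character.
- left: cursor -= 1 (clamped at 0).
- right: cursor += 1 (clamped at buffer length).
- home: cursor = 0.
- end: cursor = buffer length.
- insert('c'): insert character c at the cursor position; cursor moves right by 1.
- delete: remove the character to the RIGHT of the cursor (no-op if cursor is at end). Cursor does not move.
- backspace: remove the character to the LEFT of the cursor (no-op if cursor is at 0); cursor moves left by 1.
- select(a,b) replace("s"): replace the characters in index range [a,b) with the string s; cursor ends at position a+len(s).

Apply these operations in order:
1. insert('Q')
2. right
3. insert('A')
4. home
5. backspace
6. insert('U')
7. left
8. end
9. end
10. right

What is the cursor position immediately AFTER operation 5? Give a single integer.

Answer: 0

Derivation:
After op 1 (insert('Q')): buf='QPGUPG' cursor=1
After op 2 (right): buf='QPGUPG' cursor=2
After op 3 (insert('A')): buf='QPAGUPG' cursor=3
After op 4 (home): buf='QPAGUPG' cursor=0
After op 5 (backspace): buf='QPAGUPG' cursor=0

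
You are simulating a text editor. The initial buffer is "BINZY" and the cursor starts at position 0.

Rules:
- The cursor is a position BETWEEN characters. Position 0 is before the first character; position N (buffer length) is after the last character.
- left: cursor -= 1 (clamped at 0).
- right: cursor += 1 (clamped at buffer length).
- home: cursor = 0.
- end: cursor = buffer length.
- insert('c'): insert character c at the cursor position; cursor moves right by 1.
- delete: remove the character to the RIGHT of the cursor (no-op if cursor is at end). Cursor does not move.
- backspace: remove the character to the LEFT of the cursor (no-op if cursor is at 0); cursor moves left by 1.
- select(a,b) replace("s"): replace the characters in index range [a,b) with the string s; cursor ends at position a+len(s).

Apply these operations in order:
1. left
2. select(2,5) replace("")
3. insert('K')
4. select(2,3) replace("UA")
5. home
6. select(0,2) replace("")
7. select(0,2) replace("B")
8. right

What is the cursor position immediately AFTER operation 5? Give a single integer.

Answer: 0

Derivation:
After op 1 (left): buf='BINZY' cursor=0
After op 2 (select(2,5) replace("")): buf='BI' cursor=2
After op 3 (insert('K')): buf='BIK' cursor=3
After op 4 (select(2,3) replace("UA")): buf='BIUA' cursor=4
After op 5 (home): buf='BIUA' cursor=0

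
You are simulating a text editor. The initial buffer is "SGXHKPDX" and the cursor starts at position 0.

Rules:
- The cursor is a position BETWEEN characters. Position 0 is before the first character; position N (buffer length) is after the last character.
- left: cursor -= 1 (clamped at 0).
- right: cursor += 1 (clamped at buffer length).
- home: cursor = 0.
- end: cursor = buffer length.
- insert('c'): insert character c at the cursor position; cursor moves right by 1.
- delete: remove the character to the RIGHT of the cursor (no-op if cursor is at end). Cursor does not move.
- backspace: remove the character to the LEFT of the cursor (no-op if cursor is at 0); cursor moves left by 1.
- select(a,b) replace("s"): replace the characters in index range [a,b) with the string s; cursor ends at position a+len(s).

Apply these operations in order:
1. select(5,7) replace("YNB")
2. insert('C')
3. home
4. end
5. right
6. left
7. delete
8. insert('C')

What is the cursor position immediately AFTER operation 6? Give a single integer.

Answer: 9

Derivation:
After op 1 (select(5,7) replace("YNB")): buf='SGXHKYNBX' cursor=8
After op 2 (insert('C')): buf='SGXHKYNBCX' cursor=9
After op 3 (home): buf='SGXHKYNBCX' cursor=0
After op 4 (end): buf='SGXHKYNBCX' cursor=10
After op 5 (right): buf='SGXHKYNBCX' cursor=10
After op 6 (left): buf='SGXHKYNBCX' cursor=9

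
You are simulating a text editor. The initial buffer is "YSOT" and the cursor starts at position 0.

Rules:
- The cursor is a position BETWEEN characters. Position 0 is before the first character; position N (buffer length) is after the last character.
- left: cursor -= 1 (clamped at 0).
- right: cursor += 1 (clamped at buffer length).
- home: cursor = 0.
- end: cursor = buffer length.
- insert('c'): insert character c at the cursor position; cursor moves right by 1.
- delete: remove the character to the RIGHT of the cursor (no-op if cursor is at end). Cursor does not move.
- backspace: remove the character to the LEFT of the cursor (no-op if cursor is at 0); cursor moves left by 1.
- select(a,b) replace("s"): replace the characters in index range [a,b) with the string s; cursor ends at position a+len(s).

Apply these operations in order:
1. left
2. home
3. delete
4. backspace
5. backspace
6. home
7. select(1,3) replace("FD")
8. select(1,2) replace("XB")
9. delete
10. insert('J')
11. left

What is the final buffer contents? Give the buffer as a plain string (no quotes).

Answer: SXBJ

Derivation:
After op 1 (left): buf='YSOT' cursor=0
After op 2 (home): buf='YSOT' cursor=0
After op 3 (delete): buf='SOT' cursor=0
After op 4 (backspace): buf='SOT' cursor=0
After op 5 (backspace): buf='SOT' cursor=0
After op 6 (home): buf='SOT' cursor=0
After op 7 (select(1,3) replace("FD")): buf='SFD' cursor=3
After op 8 (select(1,2) replace("XB")): buf='SXBD' cursor=3
After op 9 (delete): buf='SXB' cursor=3
After op 10 (insert('J')): buf='SXBJ' cursor=4
After op 11 (left): buf='SXBJ' cursor=3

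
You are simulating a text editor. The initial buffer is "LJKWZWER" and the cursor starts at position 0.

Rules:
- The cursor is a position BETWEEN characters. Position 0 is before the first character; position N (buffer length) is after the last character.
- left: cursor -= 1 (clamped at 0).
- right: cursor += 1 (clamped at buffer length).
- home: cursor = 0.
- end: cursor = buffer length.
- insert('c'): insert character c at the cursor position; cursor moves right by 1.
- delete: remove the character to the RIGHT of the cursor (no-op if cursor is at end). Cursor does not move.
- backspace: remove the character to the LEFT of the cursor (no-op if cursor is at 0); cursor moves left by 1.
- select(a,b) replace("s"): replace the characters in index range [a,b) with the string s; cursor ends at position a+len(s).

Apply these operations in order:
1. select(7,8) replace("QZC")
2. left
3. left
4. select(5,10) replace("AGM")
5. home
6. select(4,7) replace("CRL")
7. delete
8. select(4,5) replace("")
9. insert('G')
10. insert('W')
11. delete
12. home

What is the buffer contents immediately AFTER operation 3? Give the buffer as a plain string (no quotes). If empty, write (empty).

After op 1 (select(7,8) replace("QZC")): buf='LJKWZWEQZC' cursor=10
After op 2 (left): buf='LJKWZWEQZC' cursor=9
After op 3 (left): buf='LJKWZWEQZC' cursor=8

Answer: LJKWZWEQZC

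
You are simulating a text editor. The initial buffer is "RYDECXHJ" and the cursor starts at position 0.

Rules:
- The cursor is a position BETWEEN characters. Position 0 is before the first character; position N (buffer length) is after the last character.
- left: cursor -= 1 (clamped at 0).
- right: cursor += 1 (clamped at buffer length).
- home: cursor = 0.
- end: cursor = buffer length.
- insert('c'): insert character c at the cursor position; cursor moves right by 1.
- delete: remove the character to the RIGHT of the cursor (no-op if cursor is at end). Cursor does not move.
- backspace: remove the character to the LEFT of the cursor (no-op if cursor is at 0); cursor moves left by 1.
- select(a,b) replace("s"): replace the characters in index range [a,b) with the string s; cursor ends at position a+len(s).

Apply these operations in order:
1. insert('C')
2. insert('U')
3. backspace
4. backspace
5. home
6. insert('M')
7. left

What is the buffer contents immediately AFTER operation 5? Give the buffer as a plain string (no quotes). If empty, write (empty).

Answer: RYDECXHJ

Derivation:
After op 1 (insert('C')): buf='CRYDECXHJ' cursor=1
After op 2 (insert('U')): buf='CURYDECXHJ' cursor=2
After op 3 (backspace): buf='CRYDECXHJ' cursor=1
After op 4 (backspace): buf='RYDECXHJ' cursor=0
After op 5 (home): buf='RYDECXHJ' cursor=0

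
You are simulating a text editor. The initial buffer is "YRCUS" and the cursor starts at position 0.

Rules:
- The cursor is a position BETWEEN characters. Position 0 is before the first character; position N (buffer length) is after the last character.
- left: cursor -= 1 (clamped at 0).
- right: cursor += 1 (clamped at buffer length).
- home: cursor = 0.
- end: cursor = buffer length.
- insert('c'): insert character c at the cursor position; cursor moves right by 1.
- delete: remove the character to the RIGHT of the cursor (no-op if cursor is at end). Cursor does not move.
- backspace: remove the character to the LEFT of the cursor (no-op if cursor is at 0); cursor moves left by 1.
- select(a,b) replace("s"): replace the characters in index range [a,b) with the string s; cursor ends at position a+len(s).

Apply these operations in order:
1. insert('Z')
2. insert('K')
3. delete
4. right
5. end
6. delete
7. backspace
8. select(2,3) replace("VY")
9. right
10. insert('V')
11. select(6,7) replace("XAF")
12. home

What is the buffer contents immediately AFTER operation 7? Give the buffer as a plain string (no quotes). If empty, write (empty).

Answer: ZKRCU

Derivation:
After op 1 (insert('Z')): buf='ZYRCUS' cursor=1
After op 2 (insert('K')): buf='ZKYRCUS' cursor=2
After op 3 (delete): buf='ZKRCUS' cursor=2
After op 4 (right): buf='ZKRCUS' cursor=3
After op 5 (end): buf='ZKRCUS' cursor=6
After op 6 (delete): buf='ZKRCUS' cursor=6
After op 7 (backspace): buf='ZKRCU' cursor=5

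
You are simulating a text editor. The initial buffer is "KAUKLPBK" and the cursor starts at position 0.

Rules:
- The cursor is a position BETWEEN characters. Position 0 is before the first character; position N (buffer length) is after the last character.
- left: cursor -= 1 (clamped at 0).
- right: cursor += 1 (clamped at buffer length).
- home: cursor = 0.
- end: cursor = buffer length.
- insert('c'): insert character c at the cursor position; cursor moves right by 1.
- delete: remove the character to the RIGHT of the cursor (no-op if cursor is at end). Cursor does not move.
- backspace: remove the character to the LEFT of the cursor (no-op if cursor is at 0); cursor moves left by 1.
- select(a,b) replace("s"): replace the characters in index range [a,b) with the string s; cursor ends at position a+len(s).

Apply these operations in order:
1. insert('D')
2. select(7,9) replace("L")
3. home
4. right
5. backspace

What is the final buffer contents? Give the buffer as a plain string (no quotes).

Answer: KAUKLPL

Derivation:
After op 1 (insert('D')): buf='DKAUKLPBK' cursor=1
After op 2 (select(7,9) replace("L")): buf='DKAUKLPL' cursor=8
After op 3 (home): buf='DKAUKLPL' cursor=0
After op 4 (right): buf='DKAUKLPL' cursor=1
After op 5 (backspace): buf='KAUKLPL' cursor=0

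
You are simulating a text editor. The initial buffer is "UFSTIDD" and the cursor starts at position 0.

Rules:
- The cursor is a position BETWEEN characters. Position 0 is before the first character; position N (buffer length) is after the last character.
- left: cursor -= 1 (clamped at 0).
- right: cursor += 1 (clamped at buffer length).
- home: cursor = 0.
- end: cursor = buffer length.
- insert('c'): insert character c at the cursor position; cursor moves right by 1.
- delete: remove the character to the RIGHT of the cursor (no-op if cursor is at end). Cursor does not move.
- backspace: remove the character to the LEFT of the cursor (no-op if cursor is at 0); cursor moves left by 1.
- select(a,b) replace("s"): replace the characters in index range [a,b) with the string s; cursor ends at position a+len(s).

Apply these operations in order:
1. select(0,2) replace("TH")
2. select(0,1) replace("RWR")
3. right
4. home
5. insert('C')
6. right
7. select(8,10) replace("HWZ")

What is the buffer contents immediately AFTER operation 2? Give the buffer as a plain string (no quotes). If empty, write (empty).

Answer: RWRHSTIDD

Derivation:
After op 1 (select(0,2) replace("TH")): buf='THSTIDD' cursor=2
After op 2 (select(0,1) replace("RWR")): buf='RWRHSTIDD' cursor=3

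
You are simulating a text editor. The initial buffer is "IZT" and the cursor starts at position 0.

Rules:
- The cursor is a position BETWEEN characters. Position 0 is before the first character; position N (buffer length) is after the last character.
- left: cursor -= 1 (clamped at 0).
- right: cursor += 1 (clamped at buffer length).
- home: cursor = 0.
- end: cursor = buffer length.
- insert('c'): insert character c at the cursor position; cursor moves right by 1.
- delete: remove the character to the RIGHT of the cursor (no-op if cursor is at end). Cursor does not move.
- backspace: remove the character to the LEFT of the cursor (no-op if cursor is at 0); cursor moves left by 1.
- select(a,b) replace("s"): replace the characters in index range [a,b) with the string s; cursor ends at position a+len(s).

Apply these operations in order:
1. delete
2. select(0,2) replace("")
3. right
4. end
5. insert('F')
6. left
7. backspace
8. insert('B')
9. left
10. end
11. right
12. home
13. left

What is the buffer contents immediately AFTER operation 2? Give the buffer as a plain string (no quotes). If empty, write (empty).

After op 1 (delete): buf='ZT' cursor=0
After op 2 (select(0,2) replace("")): buf='(empty)' cursor=0

Answer: (empty)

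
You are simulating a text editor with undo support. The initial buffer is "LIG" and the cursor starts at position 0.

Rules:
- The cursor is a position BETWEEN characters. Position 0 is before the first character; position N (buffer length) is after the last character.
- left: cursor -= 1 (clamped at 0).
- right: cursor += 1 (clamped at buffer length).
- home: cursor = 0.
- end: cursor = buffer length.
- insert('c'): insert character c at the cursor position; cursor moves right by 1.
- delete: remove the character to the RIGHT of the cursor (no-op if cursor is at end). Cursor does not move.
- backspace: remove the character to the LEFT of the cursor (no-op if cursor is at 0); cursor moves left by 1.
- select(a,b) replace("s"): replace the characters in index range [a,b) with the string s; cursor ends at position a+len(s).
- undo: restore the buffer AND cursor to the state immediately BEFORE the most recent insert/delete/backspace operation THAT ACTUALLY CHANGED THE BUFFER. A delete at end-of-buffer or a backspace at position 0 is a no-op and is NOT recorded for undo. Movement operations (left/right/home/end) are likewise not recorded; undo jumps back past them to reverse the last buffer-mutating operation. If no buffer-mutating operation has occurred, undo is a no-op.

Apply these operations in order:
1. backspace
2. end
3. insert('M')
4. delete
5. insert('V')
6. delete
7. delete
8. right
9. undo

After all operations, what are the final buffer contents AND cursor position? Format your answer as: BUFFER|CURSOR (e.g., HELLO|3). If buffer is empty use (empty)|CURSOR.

Answer: LIGM|4

Derivation:
After op 1 (backspace): buf='LIG' cursor=0
After op 2 (end): buf='LIG' cursor=3
After op 3 (insert('M')): buf='LIGM' cursor=4
After op 4 (delete): buf='LIGM' cursor=4
After op 5 (insert('V')): buf='LIGMV' cursor=5
After op 6 (delete): buf='LIGMV' cursor=5
After op 7 (delete): buf='LIGMV' cursor=5
After op 8 (right): buf='LIGMV' cursor=5
After op 9 (undo): buf='LIGM' cursor=4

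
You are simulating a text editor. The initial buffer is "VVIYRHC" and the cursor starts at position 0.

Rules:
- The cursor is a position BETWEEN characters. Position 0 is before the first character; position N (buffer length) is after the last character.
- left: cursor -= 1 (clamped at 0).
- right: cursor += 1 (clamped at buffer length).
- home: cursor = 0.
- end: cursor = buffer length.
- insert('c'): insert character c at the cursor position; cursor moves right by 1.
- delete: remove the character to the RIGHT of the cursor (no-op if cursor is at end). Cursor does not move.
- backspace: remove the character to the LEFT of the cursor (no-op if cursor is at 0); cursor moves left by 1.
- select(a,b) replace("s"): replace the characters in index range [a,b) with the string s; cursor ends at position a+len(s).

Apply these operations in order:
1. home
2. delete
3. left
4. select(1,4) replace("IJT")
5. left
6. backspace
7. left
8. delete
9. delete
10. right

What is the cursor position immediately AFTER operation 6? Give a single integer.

Answer: 2

Derivation:
After op 1 (home): buf='VVIYRHC' cursor=0
After op 2 (delete): buf='VIYRHC' cursor=0
After op 3 (left): buf='VIYRHC' cursor=0
After op 4 (select(1,4) replace("IJT")): buf='VIJTHC' cursor=4
After op 5 (left): buf='VIJTHC' cursor=3
After op 6 (backspace): buf='VITHC' cursor=2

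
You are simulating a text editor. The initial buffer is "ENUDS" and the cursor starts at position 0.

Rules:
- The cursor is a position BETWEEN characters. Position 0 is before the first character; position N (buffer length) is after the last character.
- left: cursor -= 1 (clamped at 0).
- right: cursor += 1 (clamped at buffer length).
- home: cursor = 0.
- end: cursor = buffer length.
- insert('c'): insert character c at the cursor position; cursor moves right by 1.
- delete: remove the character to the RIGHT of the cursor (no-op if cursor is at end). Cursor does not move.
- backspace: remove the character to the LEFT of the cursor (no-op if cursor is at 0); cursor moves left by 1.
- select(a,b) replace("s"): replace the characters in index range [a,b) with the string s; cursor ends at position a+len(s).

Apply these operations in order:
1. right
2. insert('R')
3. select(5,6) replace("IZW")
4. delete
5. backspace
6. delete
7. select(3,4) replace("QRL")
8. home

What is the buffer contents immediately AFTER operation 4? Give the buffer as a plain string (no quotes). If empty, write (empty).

After op 1 (right): buf='ENUDS' cursor=1
After op 2 (insert('R')): buf='ERNUDS' cursor=2
After op 3 (select(5,6) replace("IZW")): buf='ERNUDIZW' cursor=8
After op 4 (delete): buf='ERNUDIZW' cursor=8

Answer: ERNUDIZW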